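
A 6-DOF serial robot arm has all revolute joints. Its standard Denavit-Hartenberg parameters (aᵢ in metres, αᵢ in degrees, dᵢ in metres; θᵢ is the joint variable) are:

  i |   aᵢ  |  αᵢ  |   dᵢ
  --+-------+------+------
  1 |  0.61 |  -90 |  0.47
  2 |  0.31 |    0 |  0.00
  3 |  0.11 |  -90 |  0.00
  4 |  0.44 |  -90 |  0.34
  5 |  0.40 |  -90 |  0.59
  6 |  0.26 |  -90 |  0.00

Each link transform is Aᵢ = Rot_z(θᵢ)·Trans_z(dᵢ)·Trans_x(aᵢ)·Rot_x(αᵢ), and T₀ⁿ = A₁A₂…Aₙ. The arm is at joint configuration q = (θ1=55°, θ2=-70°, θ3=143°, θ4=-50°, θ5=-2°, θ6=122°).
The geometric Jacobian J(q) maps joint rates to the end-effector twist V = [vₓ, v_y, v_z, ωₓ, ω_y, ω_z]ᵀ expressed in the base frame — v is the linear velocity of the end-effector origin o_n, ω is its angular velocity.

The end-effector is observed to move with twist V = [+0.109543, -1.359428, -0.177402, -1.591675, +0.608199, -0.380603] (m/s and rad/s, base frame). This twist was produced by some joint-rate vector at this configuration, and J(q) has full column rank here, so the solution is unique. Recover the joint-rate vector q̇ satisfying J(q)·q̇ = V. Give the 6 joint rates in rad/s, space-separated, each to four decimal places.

-0.2930 0.9140 0.6900 0.8000 -0.0600 0.3780

o_n = [0.1148, 0.6875, -0.1482]
J₁: ẑ×o_n = [-0.6875, 0.1148, 0.0000], ω = ẑ
J2: z=[-0.8192, 0.5736, 0.0000] o=[0.3499, 0.4997, 0.4700] → [-0.3546, -0.5064, -0.0190, -0.8192, 0.5736, 0.0000]
J3: z=[-0.8192, 0.5736, 0.0000] o=[0.4107, 0.5865, 0.7613] → [-0.5217, -0.7450, 0.0870, -0.8192, 0.5736, 0.0000]
J4: z=[-0.5485, -0.7834, -0.2924] o=[0.4291, 0.6129, 0.6561] → [0.6519, -0.3493, -0.2872, -0.5485, -0.7834, -0.2924]
J5: z=[0.6550, -0.1852, -0.7326] o=[0.0140, 0.6076, 0.2862] → [0.1390, 0.2107, 0.0710, 0.6550, -0.1852, -0.7326]
J6: z=[0.5300, 0.8036, 0.2707] o=[0.1850, 0.7246, -0.3958] → [0.2090, -0.1502, 0.0368, 0.5300, 0.8036, 0.2707]
q̇ = J⁺·V = [-0.2930, 0.9140, 0.6900, 0.8000, -0.0600, 0.3780]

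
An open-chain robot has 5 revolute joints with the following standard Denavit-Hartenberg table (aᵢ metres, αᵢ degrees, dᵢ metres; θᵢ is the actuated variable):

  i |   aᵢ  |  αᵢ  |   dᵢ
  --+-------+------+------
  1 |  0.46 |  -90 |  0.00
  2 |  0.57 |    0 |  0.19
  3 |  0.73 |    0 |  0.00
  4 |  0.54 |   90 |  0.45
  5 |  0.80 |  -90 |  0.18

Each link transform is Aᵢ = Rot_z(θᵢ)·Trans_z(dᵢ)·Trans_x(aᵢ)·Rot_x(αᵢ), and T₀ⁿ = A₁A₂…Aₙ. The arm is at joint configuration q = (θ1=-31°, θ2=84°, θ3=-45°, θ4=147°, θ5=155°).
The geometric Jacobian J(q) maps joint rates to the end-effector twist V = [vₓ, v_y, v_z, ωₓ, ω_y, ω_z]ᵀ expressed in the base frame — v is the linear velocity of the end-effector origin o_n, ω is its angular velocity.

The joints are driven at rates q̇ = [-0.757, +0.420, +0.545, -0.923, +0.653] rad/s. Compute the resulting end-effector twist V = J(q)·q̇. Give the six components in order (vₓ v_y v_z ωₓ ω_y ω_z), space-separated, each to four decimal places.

o_n = [1.5770, 0.1935, -1.2246]
J₁: ẑ×o_n = [-0.1935, 1.5770, 0.0000], ω = ẑ
J2: z=[0.5150, 0.8572, 0.0000] o=[0.3943, -0.2369, 0.0000] → [-1.0497, 0.6307, -0.7921, 0.5150, 0.8572, 0.0000]
J3: z=[0.5150, 0.8572, 0.0000] o=[0.5432, -0.1047, -0.5669] → [-0.5638, 0.3388, -0.7325, 0.5150, 0.8572, 0.0000]
J4: z=[0.5150, 0.8572, 0.0000] o=[1.0295, -0.3969, -1.0263] → [-0.1700, 0.1022, -0.1652, 0.5150, 0.8572, 0.0000]
J5: z=[-0.0896, 0.0538, -0.9945] o=[0.8009, 0.2654, -0.9698] → [-0.0852, -0.7947, -0.0353, -0.0896, 0.0538, -0.9945]
V = J·q̇ = [-0.5004, -1.3575, -0.6025, -0.0369, 0.0712, -1.4064]

-0.5004 -1.3575 -0.6025 -0.0369 0.0712 -1.4064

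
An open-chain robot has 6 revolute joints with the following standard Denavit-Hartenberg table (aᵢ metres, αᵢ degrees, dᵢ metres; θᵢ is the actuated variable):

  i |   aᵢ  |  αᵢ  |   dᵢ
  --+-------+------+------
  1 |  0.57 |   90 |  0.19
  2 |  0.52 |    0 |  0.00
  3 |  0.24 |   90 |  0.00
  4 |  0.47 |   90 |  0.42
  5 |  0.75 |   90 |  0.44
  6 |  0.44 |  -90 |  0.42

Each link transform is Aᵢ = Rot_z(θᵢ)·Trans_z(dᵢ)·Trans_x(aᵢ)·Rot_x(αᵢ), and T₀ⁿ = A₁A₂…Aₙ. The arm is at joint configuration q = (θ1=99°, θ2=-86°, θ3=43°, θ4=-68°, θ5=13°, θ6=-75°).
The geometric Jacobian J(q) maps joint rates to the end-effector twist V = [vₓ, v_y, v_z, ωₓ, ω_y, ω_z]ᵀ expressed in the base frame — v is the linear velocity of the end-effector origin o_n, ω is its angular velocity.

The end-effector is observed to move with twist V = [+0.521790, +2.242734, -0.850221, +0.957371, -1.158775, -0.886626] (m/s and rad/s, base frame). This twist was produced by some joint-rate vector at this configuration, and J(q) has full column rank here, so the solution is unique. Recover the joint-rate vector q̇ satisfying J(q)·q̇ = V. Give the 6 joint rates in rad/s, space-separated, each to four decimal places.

-0.3480 0.9370 -0.0180 0.9580 0.5950 -0.3270

o_n = [-1.4524, 0.7997, -0.9922]
J₁: ẑ×o_n = [-0.7997, -1.4524, 0.0000], ω = ẑ
J2: z=[0.9877, 0.1564, 0.0000] o=[-0.0892, 0.5630, 0.1900] → [-0.1849, 1.1676, 0.4470, 0.9877, 0.1564, 0.0000]
J3: z=[0.9877, 0.1564, 0.0000] o=[-0.0948, 0.5988, -0.3287] → [-0.1038, 0.6553, 0.4107, 0.9877, 0.1564, 0.0000]
J4: z=[0.1067, -0.6736, -0.7314] o=[-0.1223, 0.7722, -0.4924] → [0.3568, 1.0261, -0.8930, 0.1067, -0.6736, -0.7314]
J5: z=[-0.2639, -0.7284, 0.6323] o=[-0.5280, 0.5483, -0.9197] → [-0.1061, -0.6037, -0.7396, -0.2639, -0.7284, 0.6323]
J6: z=[-0.3196, 0.6846, 0.6551] o=[-1.3267, 0.2059, -0.9515] → [-0.4168, -0.0954, -0.1037, -0.3196, 0.6846, 0.6551]
q̇ = J⁺·V = [-0.3480, 0.9370, -0.0180, 0.9580, 0.5950, -0.3270]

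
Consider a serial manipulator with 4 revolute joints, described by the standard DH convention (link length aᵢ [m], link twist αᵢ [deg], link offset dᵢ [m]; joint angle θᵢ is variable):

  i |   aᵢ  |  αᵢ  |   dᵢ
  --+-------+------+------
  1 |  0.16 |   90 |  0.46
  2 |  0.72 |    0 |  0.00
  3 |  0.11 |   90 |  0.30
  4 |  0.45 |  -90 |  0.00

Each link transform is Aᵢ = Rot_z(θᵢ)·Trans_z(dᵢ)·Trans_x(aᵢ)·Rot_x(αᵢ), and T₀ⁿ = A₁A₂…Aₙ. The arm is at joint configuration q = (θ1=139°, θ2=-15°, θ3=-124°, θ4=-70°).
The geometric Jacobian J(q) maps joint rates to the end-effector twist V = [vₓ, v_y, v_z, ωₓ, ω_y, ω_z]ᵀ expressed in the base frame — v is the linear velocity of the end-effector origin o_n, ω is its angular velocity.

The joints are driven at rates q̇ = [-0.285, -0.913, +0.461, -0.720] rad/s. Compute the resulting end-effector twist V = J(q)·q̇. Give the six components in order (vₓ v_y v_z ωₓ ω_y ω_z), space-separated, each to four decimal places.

o_n = [-0.5759, 0.3378, 0.1005]
J₁: ẑ×o_n = [-0.3378, -0.5759, 0.0000], ω = ẑ
J2: z=[0.6561, 0.7547, 0.0000] o=[-0.1208, 0.1050, 0.4600] → [-0.2713, 0.2358, 0.4963, 0.6561, 0.7547, 0.0000]
J3: z=[0.6561, 0.7547, 0.0000] o=[-0.6456, 0.5612, 0.2737] → [-0.1307, 0.1136, -0.1992, 0.6561, 0.7547, 0.0000]
J4: z=[0.4951, -0.4304, 0.7547] o=[-0.3862, 0.7332, 0.2015] → [0.3418, -0.0932, -0.2774, 0.4951, -0.4304, 0.7547]
V = J·q̇ = [0.0376, 0.0683, -0.3452, -0.6530, -0.0312, -0.8284]

0.0376 0.0683 -0.3452 -0.6530 -0.0312 -0.8284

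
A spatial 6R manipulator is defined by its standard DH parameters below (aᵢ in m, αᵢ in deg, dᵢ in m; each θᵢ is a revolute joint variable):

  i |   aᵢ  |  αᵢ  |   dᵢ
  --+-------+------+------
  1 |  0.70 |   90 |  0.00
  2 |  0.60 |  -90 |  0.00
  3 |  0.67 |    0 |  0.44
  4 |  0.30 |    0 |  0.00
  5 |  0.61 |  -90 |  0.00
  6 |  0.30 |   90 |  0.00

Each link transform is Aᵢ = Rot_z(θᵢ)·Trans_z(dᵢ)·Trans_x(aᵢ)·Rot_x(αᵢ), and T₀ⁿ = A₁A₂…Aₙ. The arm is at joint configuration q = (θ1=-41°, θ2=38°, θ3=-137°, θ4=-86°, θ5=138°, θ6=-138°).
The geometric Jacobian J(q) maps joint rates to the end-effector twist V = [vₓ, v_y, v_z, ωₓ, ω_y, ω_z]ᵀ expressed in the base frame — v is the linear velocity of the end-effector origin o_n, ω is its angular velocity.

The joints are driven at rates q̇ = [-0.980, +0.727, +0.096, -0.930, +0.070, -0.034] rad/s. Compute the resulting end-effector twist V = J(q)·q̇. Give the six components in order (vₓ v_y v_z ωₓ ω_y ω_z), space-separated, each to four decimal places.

-0.8491 0.5738 -0.3858 -0.1441 -0.8420 -1.6029

o_n = [-0.2329, -0.6428, 0.4583]
J₁: ẑ×o_n = [0.6428, -0.2329, 0.0000], ω = ẑ
J2: z=[-0.6561, -0.7547, 0.0000] o=[0.5283, -0.4592, 0.0000] → [-0.3459, 0.3007, -0.4541, -0.6561, -0.7547, 0.0000]
J3: z=[-0.4646, 0.4039, 0.7880] o=[0.8851, -0.7694, 0.3694] → [-0.0639, -0.8397, 0.3927, -0.4646, 0.4039, 0.7880]
J4: z=[-0.4646, 0.4039, 0.7880] o=[0.0895, -0.6832, 0.4144] → [-0.0142, -0.2337, 0.1114, -0.4646, 0.4039, 0.7880]
J5: z=[-0.4646, 0.4039, 0.7880] o=[0.0932, -0.4154, 0.2794] → [0.2514, -0.1739, 0.2374, -0.4646, 0.4039, 0.7880]
J6: z=[0.6496, -0.4492, 0.6133] o=[-0.2738, -0.9015, 0.3121] → [-0.2244, -0.0699, 0.1865, 0.6496, -0.4492, 0.6133]
V = J·q̇ = [-0.8491, 0.5738, -0.3858, -0.1441, -0.8420, -1.6029]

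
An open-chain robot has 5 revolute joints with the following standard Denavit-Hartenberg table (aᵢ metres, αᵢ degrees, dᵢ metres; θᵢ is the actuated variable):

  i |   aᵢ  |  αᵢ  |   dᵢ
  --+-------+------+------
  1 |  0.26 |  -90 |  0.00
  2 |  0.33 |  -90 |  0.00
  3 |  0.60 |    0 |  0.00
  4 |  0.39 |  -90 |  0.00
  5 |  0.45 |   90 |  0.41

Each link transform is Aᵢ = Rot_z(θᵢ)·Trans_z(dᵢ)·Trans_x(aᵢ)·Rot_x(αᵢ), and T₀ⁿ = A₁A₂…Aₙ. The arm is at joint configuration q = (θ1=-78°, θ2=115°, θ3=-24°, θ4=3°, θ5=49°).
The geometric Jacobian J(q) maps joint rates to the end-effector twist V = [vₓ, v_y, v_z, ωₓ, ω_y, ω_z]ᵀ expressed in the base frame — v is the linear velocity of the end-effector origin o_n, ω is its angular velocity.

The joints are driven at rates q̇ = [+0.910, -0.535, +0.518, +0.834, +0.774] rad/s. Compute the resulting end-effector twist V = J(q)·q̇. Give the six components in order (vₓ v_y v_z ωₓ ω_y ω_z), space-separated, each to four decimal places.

-1.2976 -1.4234 -0.0323 -1.5092 1.0517 1.2300

o_n = [0.0763, 0.1550, -1.6523]
J₁: ẑ×o_n = [-0.1550, 0.0763, 0.0000], ω = ẑ
J2: z=[0.9781, 0.2079, 0.0000] o=[0.0541, -0.2543, 0.0000] → [-0.3435, 1.6162, 0.3958, 0.9781, 0.2079, 0.0000]
J3: z=[-0.1884, 0.8865, 0.4226] o=[0.0251, -0.1179, -0.2991] → [-1.3150, -0.2334, -0.0968, -0.1884, 0.8865, 0.4226]
J4: z=[-0.1884, 0.8865, 0.4226] o=[0.2156, 0.1594, -0.7959] → [-0.7574, -0.2203, 0.1243, -0.1884, 0.8865, 0.4226]
J5: z=[-0.9447, -0.0460, -0.3248] o=[0.3203, 0.3390, -1.1258] → [-0.0356, -0.4181, 0.1626, -0.9447, -0.0460, -0.3248]
V = J·q̇ = [-1.2976, -1.4234, -0.0323, -1.5092, 1.0517, 1.2300]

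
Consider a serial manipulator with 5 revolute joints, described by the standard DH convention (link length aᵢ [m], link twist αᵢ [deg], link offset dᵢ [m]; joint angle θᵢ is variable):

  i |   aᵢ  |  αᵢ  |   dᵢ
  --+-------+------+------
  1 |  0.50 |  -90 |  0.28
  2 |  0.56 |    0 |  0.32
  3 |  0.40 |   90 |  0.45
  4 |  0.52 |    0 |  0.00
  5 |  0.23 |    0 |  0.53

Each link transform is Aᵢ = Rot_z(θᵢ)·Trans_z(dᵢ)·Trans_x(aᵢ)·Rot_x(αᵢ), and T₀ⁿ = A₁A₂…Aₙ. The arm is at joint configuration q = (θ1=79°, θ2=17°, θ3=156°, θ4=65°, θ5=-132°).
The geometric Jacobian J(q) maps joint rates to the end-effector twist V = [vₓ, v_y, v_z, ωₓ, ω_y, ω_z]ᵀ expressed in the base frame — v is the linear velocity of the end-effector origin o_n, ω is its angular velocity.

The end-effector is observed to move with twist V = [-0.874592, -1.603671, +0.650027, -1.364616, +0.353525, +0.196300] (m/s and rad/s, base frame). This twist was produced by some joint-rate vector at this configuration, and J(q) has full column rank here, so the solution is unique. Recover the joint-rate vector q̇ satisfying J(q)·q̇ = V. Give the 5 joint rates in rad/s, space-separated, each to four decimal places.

0.9020 0.4970 0.9100 0.5990 0.1120

o_n = [-0.9351, 0.5850, -0.4963]
J₁: ẑ×o_n = [-0.5850, -0.9351, 0.0000], ω = ẑ
J2: z=[-0.9816, 0.1908, 0.0000] o=[0.0954, 0.4908, 0.2800] → [-0.1481, -0.7620, 0.1042, -0.9816, 0.1908, 0.0000]
J3: z=[-0.9816, 0.1908, 0.0000] o=[-0.1165, 1.0776, 0.1163] → [-0.1169, -0.6013, 0.6397, -0.9816, 0.1908, 0.0000]
J4: z=[0.0233, 0.1196, -0.9925] o=[-0.6340, 0.7737, 0.0675] → [-0.2548, 0.3120, 0.0316, 0.0233, 0.1196, -0.9925]
J5: z=[0.0233, 0.1196, -0.9925] o=[-1.1383, 0.6495, 0.0407] → [-0.1283, -0.1891, -0.0258, 0.0233, 0.1196, -0.9925]
q̇ = J⁺·V = [0.9020, 0.4970, 0.9100, 0.5990, 0.1120]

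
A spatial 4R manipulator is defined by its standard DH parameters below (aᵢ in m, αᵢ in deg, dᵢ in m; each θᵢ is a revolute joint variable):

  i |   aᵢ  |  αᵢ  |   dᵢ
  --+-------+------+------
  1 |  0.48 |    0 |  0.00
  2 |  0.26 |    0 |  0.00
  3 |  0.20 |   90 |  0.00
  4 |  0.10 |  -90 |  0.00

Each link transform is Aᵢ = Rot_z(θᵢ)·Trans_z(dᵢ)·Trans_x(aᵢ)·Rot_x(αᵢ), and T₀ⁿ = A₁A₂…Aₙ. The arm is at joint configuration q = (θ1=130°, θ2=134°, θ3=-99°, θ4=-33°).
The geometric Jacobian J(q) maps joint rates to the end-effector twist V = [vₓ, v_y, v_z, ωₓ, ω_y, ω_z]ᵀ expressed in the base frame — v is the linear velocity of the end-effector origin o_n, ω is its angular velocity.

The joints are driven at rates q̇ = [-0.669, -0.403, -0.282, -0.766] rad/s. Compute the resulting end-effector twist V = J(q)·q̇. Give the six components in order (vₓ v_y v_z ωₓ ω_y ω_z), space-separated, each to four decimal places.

0.1086 0.5960 -0.0642 -0.1983 -0.7399 -1.3540

o_n = [-0.6099, 0.1826, -0.0545]
J₁: ẑ×o_n = [-0.1826, -0.6099, 0.0000], ω = ẑ
J2: z=[0.0000, 0.0000, 1.0000] o=[-0.3085, 0.3677, 0.0000] → [0.1851, -0.3014, 0.0000, 0.0000, 0.0000, 1.0000]
J3: z=[0.0000, 0.0000, 1.0000] o=[-0.3357, 0.1091, 0.0000] → [-0.0735, -0.2742, 0.0000, 0.0000, 0.0000, 1.0000]
J4: z=[0.2588, 0.9659, 0.0000] o=[-0.5289, 0.1609, 0.0000] → [-0.0526, 0.0141, 0.0839, 0.2588, 0.9659, 0.0000]
V = J·q̇ = [0.1086, 0.5960, -0.0642, -0.1983, -0.7399, -1.3540]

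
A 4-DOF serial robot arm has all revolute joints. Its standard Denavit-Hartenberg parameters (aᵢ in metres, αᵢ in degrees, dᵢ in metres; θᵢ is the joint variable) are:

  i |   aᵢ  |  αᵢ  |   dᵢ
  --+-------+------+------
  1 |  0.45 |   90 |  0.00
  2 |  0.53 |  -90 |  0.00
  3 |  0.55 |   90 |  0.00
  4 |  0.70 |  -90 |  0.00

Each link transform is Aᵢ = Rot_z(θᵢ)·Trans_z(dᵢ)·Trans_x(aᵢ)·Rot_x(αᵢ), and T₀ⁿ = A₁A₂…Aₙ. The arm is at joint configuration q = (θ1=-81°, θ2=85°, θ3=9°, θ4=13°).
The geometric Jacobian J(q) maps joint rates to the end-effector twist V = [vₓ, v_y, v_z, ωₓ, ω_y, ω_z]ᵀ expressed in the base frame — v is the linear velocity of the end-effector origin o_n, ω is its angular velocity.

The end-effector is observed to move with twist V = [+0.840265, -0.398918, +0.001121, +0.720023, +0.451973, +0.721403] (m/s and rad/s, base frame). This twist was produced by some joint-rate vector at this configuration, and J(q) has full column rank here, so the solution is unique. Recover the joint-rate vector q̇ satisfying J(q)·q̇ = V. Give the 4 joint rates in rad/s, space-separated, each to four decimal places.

o_n = [0.2600, -0.4098, 1.7540]
J₁: ẑ×o_n = [0.4098, 0.2600, -0.0000], ω = ẑ
J2: z=[-0.9877, -0.1564, 0.0000] o=[0.0704, -0.4445, 0.0000] → [-0.2744, 1.7324, -0.0046, -0.9877, -0.1564, 0.0000]
J3: z=[-0.1558, 0.9839, 0.0872] o=[0.0776, -0.4901, 0.5280] → [1.1993, 0.2070, -0.1920, -0.1558, 0.9839, 0.0872]
J4: z=[-0.9734, -0.1680, 0.1558] o=[0.1700, -0.5234, 1.0691] → [-0.1327, 0.6806, -0.0955, -0.9734, -0.1680, 0.1558]
q̇ = J⁺·V = [0.7960, -0.1290, 0.3260, -0.6610]

0.7960 -0.1290 0.3260 -0.6610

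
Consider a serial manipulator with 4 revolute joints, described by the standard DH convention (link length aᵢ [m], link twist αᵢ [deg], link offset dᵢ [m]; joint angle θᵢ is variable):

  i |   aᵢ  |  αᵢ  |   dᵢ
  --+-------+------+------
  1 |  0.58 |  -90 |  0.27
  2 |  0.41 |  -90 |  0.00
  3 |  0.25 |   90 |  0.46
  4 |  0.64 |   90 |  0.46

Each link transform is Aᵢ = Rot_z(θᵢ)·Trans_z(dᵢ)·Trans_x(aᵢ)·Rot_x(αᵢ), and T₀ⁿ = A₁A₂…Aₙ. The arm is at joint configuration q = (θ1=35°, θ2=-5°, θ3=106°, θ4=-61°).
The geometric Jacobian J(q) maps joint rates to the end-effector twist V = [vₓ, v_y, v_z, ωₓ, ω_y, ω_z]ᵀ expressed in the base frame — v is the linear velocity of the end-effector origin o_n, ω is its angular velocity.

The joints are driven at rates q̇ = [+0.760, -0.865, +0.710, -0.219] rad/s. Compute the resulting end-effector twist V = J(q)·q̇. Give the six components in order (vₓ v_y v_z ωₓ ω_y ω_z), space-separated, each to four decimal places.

-0.5645 0.6741 0.6232 0.3404 -0.7439 0.0344

o_n = [1.4190, 0.1813, 0.4302]
J₁: ẑ×o_n = [-0.1813, 1.4190, 0.0000], ω = ẑ
J2: z=[-0.5736, 0.8192, 0.0000] o=[0.4751, 0.3327, 0.2700] → [0.1312, 0.0919, -0.6864, -0.5736, 0.8192, 0.0000]
J3: z=[0.0714, 0.0500, -0.9962] o=[0.8097, 0.5669, 0.3057] → [-0.3779, -0.6159, -0.0580, 0.0714, 0.0500, -0.9962]
J4: z=[0.9425, 0.3235, 0.0838] o=[0.9241, 0.3537, -0.1585] → [0.2049, -0.5134, -0.3225, 0.9425, 0.3235, 0.0838]
V = J·q̇ = [-0.5645, 0.6741, 0.6232, 0.3404, -0.7439, 0.0344]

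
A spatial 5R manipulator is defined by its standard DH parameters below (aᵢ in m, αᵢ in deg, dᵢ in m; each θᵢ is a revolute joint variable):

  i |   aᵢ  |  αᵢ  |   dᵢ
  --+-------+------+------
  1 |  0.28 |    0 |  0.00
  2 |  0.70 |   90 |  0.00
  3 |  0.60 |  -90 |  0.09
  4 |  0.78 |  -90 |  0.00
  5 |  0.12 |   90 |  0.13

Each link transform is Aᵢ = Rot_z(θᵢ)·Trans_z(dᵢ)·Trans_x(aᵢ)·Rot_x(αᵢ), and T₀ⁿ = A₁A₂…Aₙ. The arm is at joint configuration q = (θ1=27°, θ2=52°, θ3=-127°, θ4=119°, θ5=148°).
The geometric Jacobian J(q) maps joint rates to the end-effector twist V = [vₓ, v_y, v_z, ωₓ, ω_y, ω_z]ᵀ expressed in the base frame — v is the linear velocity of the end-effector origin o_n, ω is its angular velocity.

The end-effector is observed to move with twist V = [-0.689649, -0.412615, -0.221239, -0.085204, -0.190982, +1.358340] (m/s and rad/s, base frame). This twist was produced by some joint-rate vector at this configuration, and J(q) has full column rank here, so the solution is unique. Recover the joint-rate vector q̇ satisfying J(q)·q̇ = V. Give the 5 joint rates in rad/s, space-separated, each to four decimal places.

-0.1810 0.9390 -0.2450 -0.5240 0.4080

o_n = [-0.0768, 0.7554, -0.0875]
J₁: ẑ×o_n = [-0.7554, -0.0768, 0.0000], ω = ẑ
J2: z=[0.0000, 0.0000, 1.0000] o=[0.2495, 0.1271, 0.0000] → [-0.6282, -0.3263, 0.0000, 0.0000, 0.0000, 1.0000]
J3: z=[0.9816, -0.1908, 0.0000] o=[0.3830, 0.8143, 0.0000] → [0.0167, 0.0859, -0.1456, 0.9816, -0.1908, 0.0000]
J4: z=[0.1524, 0.7840, -0.6018] o=[0.4025, 0.4426, -0.4792] → [0.4953, 0.2288, 0.4234, 0.1524, 0.7840, -0.6018]
J5: z=[0.5763, 0.4242, 0.6985] o=[-0.2238, 0.7962, -0.1772] → [0.0666, 0.0510, -0.0859, 0.5763, 0.4242, 0.6985]
q̇ = J⁺·V = [-0.1810, 0.9390, -0.2450, -0.5240, 0.4080]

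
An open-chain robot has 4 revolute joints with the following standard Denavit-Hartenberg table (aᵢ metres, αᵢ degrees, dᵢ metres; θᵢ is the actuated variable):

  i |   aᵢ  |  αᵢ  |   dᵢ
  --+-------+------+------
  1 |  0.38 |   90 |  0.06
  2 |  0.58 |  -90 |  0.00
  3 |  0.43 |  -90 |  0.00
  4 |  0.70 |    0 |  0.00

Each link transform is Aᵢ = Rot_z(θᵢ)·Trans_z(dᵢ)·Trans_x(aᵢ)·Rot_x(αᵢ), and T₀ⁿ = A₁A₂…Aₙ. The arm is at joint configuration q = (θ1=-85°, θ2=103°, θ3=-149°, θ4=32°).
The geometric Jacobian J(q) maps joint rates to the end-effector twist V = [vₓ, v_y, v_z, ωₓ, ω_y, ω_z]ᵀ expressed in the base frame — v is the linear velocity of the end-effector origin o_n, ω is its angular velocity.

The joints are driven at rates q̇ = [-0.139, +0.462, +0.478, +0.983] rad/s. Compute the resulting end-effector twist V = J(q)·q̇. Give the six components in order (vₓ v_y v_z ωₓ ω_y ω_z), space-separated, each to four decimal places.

o_n = [-0.4548, -0.8512, -0.1464]
J₁: ẑ×o_n = [0.8512, -0.4548, 0.0000], ω = ẑ
J2: z=[-0.9962, -0.0872, 0.0000] o=[0.0331, -0.3786, 0.0600] → [0.0180, -0.2056, 0.4283, -0.9962, -0.0872, 0.0000]
J3: z=[-0.0849, 0.9707, -0.2250] o=[0.0217, -0.2486, 0.6251] → [-0.8844, 0.0417, 0.5137, -0.0849, 0.9707, -0.2250]
J4: z=[-0.8640, 0.0407, 0.5018] o=[-0.1916, -0.3505, 0.2660] → [0.2345, -0.4883, 0.4433, -0.8640, 0.0407, 0.5018]
V = J·q̇ = [-0.3022, -0.4919, 0.8793, -1.3501, 0.4637, 0.2468]

-0.3022 -0.4919 0.8793 -1.3501 0.4637 0.2468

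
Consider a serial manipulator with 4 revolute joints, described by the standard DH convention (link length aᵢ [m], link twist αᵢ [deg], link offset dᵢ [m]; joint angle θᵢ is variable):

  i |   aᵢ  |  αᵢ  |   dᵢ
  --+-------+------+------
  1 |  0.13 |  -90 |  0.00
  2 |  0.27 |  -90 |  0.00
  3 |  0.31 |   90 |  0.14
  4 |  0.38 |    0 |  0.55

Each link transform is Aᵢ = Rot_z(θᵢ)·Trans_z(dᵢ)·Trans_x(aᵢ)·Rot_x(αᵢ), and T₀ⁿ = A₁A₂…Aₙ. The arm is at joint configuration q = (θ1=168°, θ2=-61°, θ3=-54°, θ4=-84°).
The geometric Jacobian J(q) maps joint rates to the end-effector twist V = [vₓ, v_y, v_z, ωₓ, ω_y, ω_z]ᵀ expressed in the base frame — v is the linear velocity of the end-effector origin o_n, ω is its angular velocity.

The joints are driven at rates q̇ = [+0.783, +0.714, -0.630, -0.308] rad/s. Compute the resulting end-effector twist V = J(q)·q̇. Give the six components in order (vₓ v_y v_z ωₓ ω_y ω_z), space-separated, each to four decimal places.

o_n = [-0.0642, -0.6061, 0.1421]
J₁: ẑ×o_n = [0.6061, -0.0642, 0.0000], ω = ẑ
J2: z=[-0.2079, -0.9781, 0.0000] o=[-0.1272, 0.0270, 0.0000] → [-0.1390, 0.0295, 0.1933, -0.2079, -0.9781, 0.0000]
J3: z=[-0.8555, 0.1818, -0.4848] o=[-0.2552, 0.0542, 0.2361] → [-0.3372, -0.1731, 0.5302, -0.8555, 0.1818, -0.4848]
J4: z=[0.2614, -0.6565, -0.7076] o=[-0.5135, -0.1472, 0.3276] → [-0.2029, -0.2694, 0.1750, 0.2614, -0.6565, -0.7076]
V = J·q̇ = [0.6503, 0.1629, -0.2500, 0.3100, -0.6108, 1.3064]

0.6503 0.1629 -0.2500 0.3100 -0.6108 1.3064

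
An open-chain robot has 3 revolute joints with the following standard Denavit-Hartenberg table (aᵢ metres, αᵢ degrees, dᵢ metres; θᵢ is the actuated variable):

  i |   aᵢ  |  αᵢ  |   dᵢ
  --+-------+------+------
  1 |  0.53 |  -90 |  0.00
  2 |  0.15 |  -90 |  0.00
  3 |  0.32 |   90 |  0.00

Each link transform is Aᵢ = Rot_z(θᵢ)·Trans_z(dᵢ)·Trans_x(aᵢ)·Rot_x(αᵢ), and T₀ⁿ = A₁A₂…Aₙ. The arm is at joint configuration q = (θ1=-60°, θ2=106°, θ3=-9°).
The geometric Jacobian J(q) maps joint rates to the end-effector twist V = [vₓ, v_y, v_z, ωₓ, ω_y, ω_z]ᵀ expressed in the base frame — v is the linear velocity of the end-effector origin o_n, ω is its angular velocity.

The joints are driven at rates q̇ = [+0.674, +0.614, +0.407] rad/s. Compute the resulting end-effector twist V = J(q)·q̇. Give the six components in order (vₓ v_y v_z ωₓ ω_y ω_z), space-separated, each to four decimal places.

-0.0342 0.3433 0.0593 0.3361 0.6458 0.7862

o_n = [0.2441, -0.3227, -0.4480]
J₁: ẑ×o_n = [0.3227, 0.2441, -0.0000], ω = ẑ
J2: z=[0.8660, 0.5000, 0.0000] o=[0.2650, -0.4590, 0.0000] → [-0.2240, 0.3880, 0.1285, 0.8660, 0.5000, 0.0000]
J3: z=[-0.4806, 0.8325, 0.2756] o=[0.2443, -0.4232, -0.1442] → [-0.2806, -0.1461, -0.0481, -0.4806, 0.8325, 0.2756]
V = J·q̇ = [-0.0342, 0.3433, 0.0593, 0.3361, 0.6458, 0.7862]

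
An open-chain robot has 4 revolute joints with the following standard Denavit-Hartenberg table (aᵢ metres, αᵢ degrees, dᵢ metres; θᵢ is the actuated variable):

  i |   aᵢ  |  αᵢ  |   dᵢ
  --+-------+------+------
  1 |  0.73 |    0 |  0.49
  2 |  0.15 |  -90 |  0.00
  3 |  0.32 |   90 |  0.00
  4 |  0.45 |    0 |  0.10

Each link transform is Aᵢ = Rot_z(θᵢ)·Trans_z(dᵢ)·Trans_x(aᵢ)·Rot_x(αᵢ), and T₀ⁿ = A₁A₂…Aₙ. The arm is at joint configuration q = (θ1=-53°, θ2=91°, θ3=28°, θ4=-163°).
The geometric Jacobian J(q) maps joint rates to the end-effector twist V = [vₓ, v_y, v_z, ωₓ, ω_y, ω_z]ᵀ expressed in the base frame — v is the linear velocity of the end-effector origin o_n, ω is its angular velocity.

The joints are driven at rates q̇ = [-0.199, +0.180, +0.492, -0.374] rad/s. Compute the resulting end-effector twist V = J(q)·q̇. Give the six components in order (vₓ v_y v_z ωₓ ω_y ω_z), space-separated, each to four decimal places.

-0.1958 0.0521 0.0479 -0.4413 0.2796 -0.3492

o_n = [0.5988, -0.6254, 0.6301]
J₁: ẑ×o_n = [0.6254, 0.5988, -0.0000], ω = ẑ
J2: z=[0.0000, 0.0000, 1.0000] o=[0.4393, -0.5830, 0.4900] → [0.0424, 0.1594, -0.0000, 0.0000, 0.0000, 1.0000]
J3: z=[-0.6157, 0.7880, 0.0000] o=[0.5575, -0.4907, 0.4900] → [0.1104, 0.0863, 0.0505, -0.6157, 0.7880, 0.0000]
J4: z=[0.3699, 0.2890, 0.8829] o=[0.7802, -0.3167, 0.3398] → [0.3565, -0.2676, -0.0618, 0.3699, 0.2890, 0.8829]
V = J·q̇ = [-0.1958, 0.0521, 0.0479, -0.4413, 0.2796, -0.3492]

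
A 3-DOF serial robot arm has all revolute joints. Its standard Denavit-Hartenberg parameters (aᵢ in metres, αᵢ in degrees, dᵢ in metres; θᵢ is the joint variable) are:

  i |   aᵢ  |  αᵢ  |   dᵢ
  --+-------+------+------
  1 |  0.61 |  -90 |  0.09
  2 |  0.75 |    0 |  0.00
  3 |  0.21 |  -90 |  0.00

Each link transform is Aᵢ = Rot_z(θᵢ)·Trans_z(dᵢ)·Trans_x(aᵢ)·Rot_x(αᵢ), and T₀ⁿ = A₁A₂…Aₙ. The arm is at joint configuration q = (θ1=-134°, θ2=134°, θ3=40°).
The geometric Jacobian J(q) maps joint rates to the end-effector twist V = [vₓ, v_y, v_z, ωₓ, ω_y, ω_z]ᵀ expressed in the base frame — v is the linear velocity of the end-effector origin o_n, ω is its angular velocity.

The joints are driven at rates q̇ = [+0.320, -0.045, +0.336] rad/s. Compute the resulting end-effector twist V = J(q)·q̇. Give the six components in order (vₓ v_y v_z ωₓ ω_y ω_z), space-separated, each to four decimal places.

-0.0400 0.0138 0.0373 0.2093 -0.2021 0.3200

o_n = [0.0833, 0.0862, -0.4715]
J₁: ẑ×o_n = [-0.0862, 0.0833, 0.0000], ω = ẑ
J2: z=[0.7193, -0.6947, 0.0000] o=[-0.4237, -0.4388, 0.0900] → [0.3900, 0.4039, 0.7298, 0.7193, -0.6947, 0.0000]
J3: z=[0.7193, -0.6947, 0.0000] o=[-0.0618, -0.0640, -0.4495] → [0.0152, 0.0158, 0.2088, 0.7193, -0.6947, 0.0000]
V = J·q̇ = [-0.0400, 0.0138, 0.0373, 0.2093, -0.2021, 0.3200]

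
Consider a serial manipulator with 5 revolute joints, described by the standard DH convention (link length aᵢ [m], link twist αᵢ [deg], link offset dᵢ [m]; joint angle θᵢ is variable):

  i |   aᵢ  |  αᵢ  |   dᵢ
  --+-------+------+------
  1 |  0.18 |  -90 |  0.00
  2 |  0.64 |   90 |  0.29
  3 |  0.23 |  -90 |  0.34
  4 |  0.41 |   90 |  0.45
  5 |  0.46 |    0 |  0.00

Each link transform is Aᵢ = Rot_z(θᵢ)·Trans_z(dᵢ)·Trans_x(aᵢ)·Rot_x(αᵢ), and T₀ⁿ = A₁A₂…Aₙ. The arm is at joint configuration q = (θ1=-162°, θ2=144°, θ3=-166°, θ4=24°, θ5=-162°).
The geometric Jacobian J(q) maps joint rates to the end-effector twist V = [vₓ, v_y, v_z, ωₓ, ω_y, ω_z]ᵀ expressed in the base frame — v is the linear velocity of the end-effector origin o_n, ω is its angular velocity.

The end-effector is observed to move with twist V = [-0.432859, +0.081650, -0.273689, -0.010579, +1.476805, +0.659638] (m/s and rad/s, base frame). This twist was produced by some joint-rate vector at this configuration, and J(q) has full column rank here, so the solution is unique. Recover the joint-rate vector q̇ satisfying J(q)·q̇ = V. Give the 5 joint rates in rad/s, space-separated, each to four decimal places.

o_n = [0.0113, 0.0649, -0.5872]
J₁: ẑ×o_n = [-0.0649, 0.0113, 0.0000], ω = ẑ
J2: z=[0.3090, -0.9511, 0.0000] o=[-0.1712, -0.0556, 0.0000] → [0.5585, 0.1815, 0.2108, 0.3090, -0.9511, 0.0000]
J3: z=[-0.5590, -0.1816, -0.8090] o=[0.4109, -0.1714, -0.3762] → [0.2296, 0.2053, -0.2047, -0.5590, -0.1816, -0.8090]
J4: z=[-0.1137, 0.9833, -0.1422] o=[0.0319, -0.2361, -0.5201] → [-0.0232, -0.0047, -0.0139, -0.1137, 0.9833, -0.1422]
J5: z=[-0.8447, -0.1710, -0.5071] o=[-0.2337, 0.2320, -0.2355] → [-0.0246, -0.4213, 0.1830, -0.8447, -0.1710, -0.5071]
q̇ = J⁺·V = [0.6430, -0.7420, 0.1280, 0.7310, -0.4420]

0.6430 -0.7420 0.1280 0.7310 -0.4420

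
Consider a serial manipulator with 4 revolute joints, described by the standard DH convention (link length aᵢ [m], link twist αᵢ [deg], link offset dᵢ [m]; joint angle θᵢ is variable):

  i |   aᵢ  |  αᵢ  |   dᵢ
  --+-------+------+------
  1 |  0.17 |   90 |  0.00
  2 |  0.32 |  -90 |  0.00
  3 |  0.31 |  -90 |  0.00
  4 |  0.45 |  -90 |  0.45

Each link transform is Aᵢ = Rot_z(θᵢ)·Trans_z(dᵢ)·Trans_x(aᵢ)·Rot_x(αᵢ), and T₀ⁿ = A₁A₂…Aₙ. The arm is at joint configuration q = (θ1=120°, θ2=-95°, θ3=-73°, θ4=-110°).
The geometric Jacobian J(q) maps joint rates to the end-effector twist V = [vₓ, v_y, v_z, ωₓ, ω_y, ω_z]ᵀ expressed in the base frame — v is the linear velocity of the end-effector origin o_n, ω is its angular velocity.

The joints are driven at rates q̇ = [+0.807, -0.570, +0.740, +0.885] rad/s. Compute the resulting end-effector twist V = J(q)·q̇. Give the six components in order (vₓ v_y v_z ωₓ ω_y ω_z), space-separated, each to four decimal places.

-0.1930 -0.4967 -0.3345 -1.0494 0.1602 -0.1006

o_n = [-0.2456, 0.4608, -0.8298]
J₁: ẑ×o_n = [-0.4608, -0.2456, 0.0000], ω = ẑ
J2: z=[0.8660, 0.5000, 0.0000] o=[-0.0850, 0.1472, 0.0000] → [-0.4149, 0.7186, 0.3519, 0.8660, 0.5000, 0.0000]
J3: z=[-0.4981, 0.8627, -0.0872] o=[-0.0711, 0.1231, -0.3188] → [-0.4114, -0.2393, -0.0176, -0.4981, 0.8627, -0.0872]
J4: z=[-0.2115, -0.2184, -0.9527] o=[0.1896, 0.2645, -0.4091] → [0.2789, 0.3256, -0.1366, -0.2115, -0.2184, -0.9527]
V = J·q̇ = [-0.1930, -0.4967, -0.3345, -1.0494, 0.1602, -0.1006]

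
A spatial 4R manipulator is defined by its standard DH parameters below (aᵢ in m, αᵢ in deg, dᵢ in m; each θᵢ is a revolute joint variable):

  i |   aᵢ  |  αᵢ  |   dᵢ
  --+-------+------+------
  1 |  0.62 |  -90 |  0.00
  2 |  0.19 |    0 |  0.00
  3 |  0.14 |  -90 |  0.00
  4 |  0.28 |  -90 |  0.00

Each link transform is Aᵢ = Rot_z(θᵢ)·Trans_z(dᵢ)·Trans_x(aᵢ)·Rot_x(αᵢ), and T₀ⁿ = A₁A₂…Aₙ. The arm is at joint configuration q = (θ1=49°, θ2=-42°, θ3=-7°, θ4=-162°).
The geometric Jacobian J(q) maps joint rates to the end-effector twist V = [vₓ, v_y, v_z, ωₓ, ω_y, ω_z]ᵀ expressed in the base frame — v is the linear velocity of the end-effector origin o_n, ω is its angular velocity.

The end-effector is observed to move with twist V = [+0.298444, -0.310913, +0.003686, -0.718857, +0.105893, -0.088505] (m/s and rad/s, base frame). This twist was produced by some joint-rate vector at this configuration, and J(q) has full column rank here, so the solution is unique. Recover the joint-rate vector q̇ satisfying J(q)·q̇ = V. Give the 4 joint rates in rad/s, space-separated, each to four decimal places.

-0.4290 0.0930 0.5190 -0.5190

o_n = [0.3797, 0.5687, 0.0318]
J₁: ẑ×o_n = [-0.5687, 0.3797, 0.0000], ω = ẑ
J2: z=[-0.7547, 0.6561, 0.0000] o=[0.4068, 0.4679, 0.0000] → [0.0209, 0.0240, -0.0583, -0.7547, 0.6561, 0.0000]
J3: z=[-0.7547, 0.6561, 0.0000] o=[0.4994, 0.5745, 0.1271] → [-0.0625, -0.0719, 0.0829, -0.7547, 0.6561, 0.0000]
J4: z=[0.4951, 0.5696, -0.6561] o=[0.5596, 0.6438, 0.2328] → [-0.1637, 0.2175, 0.0653, 0.4951, 0.5696, -0.6561]
q̇ = J⁺·V = [-0.4290, 0.0930, 0.5190, -0.5190]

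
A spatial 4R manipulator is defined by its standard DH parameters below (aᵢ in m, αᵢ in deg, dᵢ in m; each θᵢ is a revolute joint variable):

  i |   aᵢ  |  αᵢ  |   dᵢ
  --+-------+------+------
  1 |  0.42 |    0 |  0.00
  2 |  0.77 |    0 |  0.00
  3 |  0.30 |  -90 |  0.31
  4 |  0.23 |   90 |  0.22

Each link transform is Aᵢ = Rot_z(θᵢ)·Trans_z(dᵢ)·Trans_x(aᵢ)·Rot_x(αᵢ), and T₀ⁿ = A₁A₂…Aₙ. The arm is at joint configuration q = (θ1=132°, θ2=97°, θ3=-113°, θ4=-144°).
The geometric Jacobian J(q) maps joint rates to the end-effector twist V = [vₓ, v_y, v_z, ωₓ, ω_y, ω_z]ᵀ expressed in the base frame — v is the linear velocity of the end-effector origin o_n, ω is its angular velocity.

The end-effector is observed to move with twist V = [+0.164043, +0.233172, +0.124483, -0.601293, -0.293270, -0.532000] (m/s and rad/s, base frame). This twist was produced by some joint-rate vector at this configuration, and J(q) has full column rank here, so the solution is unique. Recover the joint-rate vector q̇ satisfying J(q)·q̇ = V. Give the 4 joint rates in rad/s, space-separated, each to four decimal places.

o_n = [-1.0339, -0.2631, 0.4452]
J₁: ẑ×o_n = [0.2631, -1.0339, 0.0000], ω = ẑ
J2: z=[0.0000, 0.0000, 1.0000] o=[-0.2810, 0.3121, 0.0000] → [0.5752, -0.7528, 0.0000, 0.0000, 0.0000, 1.0000]
J3: z=[0.0000, 0.0000, 1.0000] o=[-0.7862, -0.2690, 0.0000] → [-0.0060, -0.2477, 0.0000, 0.0000, 0.0000, 1.0000]
J4: z=[-0.8988, -0.4384, 0.0000] o=[-0.9177, 0.0006, 0.3100] → [-0.0593, 0.1215, 0.1861, -0.8988, -0.4384, 0.0000]
q̇ = J⁺·V = [-0.3520, 0.5080, -0.6880, 0.6690]

-0.3520 0.5080 -0.6880 0.6690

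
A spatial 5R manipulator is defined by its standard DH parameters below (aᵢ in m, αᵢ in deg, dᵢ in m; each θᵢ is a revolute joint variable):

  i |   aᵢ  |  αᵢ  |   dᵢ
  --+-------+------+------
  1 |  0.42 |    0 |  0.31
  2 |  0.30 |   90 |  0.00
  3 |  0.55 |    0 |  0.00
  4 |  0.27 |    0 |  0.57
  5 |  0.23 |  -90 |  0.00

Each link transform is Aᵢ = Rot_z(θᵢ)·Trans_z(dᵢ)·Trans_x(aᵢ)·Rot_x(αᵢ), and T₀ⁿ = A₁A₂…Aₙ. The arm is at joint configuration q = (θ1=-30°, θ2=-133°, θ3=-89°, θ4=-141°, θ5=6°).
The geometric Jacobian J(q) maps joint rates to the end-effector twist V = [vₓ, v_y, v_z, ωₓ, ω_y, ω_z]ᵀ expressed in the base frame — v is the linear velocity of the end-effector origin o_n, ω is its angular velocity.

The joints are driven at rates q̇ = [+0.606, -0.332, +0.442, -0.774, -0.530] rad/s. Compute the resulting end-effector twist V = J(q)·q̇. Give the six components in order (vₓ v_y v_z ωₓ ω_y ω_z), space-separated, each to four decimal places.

-0.4543 0.0511 0.2045 0.2520 -0.8243 0.2740

o_n = [0.2252, 0.3437, 0.1267]
J₁: ẑ×o_n = [-0.3437, 0.2252, 0.0000], ω = ẑ
J2: z=[0.0000, 0.0000, 1.0000] o=[0.3637, -0.2100, 0.3100] → [-0.5537, -0.1385, 0.0000, 0.0000, 0.0000, 1.0000]
J3: z=[-0.2924, 0.9563, 0.0000] o=[0.0768, -0.2977, 0.3100] → [-0.1753, -0.0536, -0.3294, -0.2924, 0.9563, 0.0000]
J4: z=[-0.2924, 0.9563, 0.0000] o=[0.0677, -0.3005, -0.2399] → [0.3506, 0.1072, -0.3390, -0.2924, 0.9563, 0.0000]
J5: z=[-0.2924, 0.9563, 0.0000] o=[0.0670, 0.2953, -0.0331] → [0.1528, 0.0467, -0.1654, -0.2924, 0.9563, 0.0000]
V = J·q̇ = [-0.4543, 0.0511, 0.2045, 0.2520, -0.8243, 0.2740]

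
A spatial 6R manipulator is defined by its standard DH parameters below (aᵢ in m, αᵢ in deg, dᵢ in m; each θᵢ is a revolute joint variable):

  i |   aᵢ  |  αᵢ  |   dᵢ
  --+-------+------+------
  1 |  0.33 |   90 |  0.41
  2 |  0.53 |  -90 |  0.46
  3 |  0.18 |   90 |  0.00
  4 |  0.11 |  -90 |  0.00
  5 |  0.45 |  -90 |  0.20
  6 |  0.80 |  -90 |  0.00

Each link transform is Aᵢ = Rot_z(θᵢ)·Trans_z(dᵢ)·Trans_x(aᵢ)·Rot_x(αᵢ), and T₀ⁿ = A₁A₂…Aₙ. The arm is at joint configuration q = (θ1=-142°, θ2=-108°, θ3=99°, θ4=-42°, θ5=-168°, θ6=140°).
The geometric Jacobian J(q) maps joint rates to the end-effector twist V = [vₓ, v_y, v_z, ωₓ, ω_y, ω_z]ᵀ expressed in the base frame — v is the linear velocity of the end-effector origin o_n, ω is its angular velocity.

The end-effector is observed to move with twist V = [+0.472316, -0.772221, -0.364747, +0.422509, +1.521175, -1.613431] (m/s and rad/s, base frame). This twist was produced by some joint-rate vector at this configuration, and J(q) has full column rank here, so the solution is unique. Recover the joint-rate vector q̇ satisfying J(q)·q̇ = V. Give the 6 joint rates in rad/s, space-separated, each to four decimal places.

o_n = [-0.0187, 0.3629, 0.0909]
J₁: ẑ×o_n = [-0.3629, -0.0187, 0.0000], ω = ẑ
J2: z=[-0.6157, 0.7880, 0.0000] o=[-0.2600, -0.2032, 0.4100] → [-0.2515, -0.1965, -0.5387, -0.6157, 0.7880, 0.0000]
J3: z=[-0.7494, -0.5855, -0.3090] o=[-0.4142, 0.2601, -0.0941] → [-0.0765, 0.0164, 0.1545, -0.7494, -0.5855, -0.3090]
J4: z=[0.3368, 0.0646, -0.9393] o=[-0.3116, 0.1147, -0.0673] → [0.2434, -0.3284, 0.0647, 0.3368, 0.0646, -0.9393]
J5: z=[-0.1755, -0.9758, -0.1301] o=[-0.2098, 0.0917, -0.0324] → [-0.0850, -0.0032, 0.1389, -0.1755, -0.9758, -0.1301]
J6: z=[0.5218, 0.0198, -0.8528] o=[-0.6206, -0.0055, -0.2860] → [0.3217, -0.7099, 0.1803, 0.5218, 0.0198, -0.8528]
q̇ = J⁺·V = [-0.4960, 0.6850, -0.1810, 0.9250, -0.8260, 0.4830]

-0.4960 0.6850 -0.1810 0.9250 -0.8260 0.4830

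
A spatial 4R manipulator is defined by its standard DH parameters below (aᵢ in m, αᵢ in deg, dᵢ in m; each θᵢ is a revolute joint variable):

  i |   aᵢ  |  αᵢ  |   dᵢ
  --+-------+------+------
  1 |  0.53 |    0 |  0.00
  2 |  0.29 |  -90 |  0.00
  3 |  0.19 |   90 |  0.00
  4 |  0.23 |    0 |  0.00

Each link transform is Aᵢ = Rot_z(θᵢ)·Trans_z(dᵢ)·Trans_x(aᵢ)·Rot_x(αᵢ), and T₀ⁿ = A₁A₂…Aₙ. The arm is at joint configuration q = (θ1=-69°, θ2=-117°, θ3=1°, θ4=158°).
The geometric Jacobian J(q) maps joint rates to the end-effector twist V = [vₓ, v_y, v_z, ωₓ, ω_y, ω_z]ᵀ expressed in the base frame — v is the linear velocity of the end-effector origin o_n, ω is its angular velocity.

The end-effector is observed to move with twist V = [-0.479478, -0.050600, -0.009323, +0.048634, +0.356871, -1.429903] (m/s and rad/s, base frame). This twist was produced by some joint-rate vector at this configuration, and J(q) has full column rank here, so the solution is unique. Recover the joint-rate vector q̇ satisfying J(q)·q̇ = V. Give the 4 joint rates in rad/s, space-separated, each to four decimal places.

-0.7380 -0.0580 -0.3600 -0.6340

o_n = [-0.0844, -0.5526, 0.0004]
J₁: ẑ×o_n = [0.5526, -0.0844, 0.0000], ω = ẑ
J2: z=[0.0000, 0.0000, 1.0000] o=[0.1899, -0.4948, 0.0000] → [0.0578, -0.2743, 0.0000, 0.0000, 0.0000, 1.0000]
J3: z=[-0.1045, -0.9945, 0.0000] o=[-0.0985, -0.4645, 0.0000] → [-0.0004, 0.0000, 0.0232, -0.1045, -0.9945, 0.0000]
J4: z=[-0.0174, 0.0018, 0.9998] o=[-0.2874, -0.4446, -0.0033] → [0.1080, 0.2031, 0.0015, -0.0174, 0.0018, 0.9998]
q̇ = J⁺·V = [-0.7380, -0.0580, -0.3600, -0.6340]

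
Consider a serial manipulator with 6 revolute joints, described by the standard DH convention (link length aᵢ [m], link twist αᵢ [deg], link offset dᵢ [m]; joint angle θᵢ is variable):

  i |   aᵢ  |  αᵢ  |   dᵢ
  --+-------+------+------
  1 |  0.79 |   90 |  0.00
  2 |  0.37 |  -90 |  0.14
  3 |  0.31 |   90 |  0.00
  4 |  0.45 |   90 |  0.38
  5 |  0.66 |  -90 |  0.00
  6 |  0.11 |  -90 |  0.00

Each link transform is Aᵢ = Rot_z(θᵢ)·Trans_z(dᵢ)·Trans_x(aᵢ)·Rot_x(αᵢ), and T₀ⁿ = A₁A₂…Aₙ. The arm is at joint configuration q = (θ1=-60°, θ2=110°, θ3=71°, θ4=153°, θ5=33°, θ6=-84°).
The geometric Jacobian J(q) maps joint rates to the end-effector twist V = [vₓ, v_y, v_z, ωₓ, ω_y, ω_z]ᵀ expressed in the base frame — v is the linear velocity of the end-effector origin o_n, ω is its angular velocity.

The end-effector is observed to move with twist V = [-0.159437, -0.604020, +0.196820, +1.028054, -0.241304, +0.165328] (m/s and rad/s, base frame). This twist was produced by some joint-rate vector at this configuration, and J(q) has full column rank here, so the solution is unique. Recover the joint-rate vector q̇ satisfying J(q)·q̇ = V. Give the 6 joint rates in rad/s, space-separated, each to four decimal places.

o_n = [-0.7967, -0.4126, 0.6535]
J₁: ẑ×o_n = [0.4126, -0.7967, 0.0000], ω = ẑ
J2: z=[-0.8660, -0.5000, 0.0000] o=[0.3950, -0.6842, 0.0000] → [-0.3267, 0.5659, -0.8311, -0.8660, -0.5000, 0.0000]
J3: z=[-0.4698, 0.8138, -0.3420] o=[0.2105, -0.6446, 0.3477] → [0.3282, 0.4881, 0.7107, -0.4698, 0.8138, -0.3420]
J4: z=[-0.4436, 0.1173, 0.8885] o=[0.4471, -0.4681, 0.4425] → [-0.0246, -1.0115, 0.1212, -0.4436, 0.1173, 0.8885]
J5: z=[-0.0722, 0.9835, -0.1659] o=[-0.1235, -0.4855, 0.5876] → [0.0769, 0.1164, 0.6569, -0.0722, 0.9835, -0.1659]
J6: z=[0.1145, 0.1734, 0.9782] o=[-0.7774, -0.5196, 0.6702] → [-0.1076, -0.0170, 0.0156, 0.1145, 0.1734, 0.9782]
q̇ = J⁺·V = [-0.5540, -0.9390, -0.5240, 0.2080, -0.3670, 0.3010]

-0.5540 -0.9390 -0.5240 0.2080 -0.3670 0.3010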